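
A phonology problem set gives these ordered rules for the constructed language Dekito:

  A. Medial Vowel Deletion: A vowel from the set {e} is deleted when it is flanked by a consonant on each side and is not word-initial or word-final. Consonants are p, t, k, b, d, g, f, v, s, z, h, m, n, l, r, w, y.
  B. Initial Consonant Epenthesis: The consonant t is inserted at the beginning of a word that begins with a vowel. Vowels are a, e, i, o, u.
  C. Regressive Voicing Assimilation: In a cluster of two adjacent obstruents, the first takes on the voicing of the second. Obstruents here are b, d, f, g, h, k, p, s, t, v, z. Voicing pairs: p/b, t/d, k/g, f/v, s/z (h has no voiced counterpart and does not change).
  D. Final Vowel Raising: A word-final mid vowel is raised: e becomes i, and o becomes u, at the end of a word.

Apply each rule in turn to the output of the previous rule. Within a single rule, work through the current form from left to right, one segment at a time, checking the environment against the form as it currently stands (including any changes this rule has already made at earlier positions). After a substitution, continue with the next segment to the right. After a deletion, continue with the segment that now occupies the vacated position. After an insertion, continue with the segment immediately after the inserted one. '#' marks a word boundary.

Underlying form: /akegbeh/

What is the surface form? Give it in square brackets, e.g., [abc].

[taggph]

A Medial Vowel Deletion: [akegbeh] → [akgbh]
B Initial Consonant Epenthesis: [akgbh] → [takgbh]
C Regressive Voicing Assimilation: [takgbh] → [taggph]
D Final Vowel Raising: no change — [taggph]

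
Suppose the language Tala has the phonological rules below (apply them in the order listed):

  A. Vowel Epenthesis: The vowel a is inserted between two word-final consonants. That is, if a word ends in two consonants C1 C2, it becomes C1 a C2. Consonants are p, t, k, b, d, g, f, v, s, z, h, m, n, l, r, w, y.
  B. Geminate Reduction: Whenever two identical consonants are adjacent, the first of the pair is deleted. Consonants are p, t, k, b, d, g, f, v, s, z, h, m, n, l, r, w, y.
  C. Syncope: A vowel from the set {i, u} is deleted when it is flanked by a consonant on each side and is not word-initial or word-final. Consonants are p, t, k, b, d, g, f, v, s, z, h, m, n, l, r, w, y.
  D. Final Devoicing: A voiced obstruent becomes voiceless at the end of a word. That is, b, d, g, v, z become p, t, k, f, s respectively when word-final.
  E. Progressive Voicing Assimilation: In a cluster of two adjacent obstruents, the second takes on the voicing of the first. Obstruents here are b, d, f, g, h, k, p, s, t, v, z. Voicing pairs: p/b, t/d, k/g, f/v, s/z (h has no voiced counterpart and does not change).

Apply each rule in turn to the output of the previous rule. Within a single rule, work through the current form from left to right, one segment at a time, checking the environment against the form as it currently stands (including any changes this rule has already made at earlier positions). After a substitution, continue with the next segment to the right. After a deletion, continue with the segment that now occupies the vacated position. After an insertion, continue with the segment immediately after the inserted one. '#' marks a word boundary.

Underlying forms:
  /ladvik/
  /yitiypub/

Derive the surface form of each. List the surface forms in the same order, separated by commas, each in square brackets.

/ladvik/:
  A Vowel Epenthesis: no change — [ladvik]
  B Geminate Reduction: no change — [ladvik]
  C Syncope: [ladvik] → [ladvk]
  D Final Devoicing: no change — [ladvk]
  E Progressive Voicing Assimilation: [ladvk] → [ladvg]
/yitiypub/:
  A Vowel Epenthesis: no change — [yitiypub]
  B Geminate Reduction: no change — [yitiypub]
  C Syncope: [yitiypub] → [ytypb]
  D Final Devoicing: [ytypb] → [ytypp]
  E Progressive Voicing Assimilation: no change — [ytypp]

[ladvg], [ytypp]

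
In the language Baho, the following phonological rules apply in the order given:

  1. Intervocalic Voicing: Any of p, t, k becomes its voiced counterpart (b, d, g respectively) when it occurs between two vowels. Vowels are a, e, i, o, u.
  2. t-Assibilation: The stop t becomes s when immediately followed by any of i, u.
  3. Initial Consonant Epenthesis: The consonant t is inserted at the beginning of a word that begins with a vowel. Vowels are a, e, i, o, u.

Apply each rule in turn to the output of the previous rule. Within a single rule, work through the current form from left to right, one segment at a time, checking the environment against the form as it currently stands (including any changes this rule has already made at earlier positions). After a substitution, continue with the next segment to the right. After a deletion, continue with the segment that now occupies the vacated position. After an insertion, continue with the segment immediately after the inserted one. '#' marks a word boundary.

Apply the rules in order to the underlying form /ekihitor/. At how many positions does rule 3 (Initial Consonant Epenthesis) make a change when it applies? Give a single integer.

1 Intervocalic Voicing: [ekihitor] → [egihidor]
2 t-Assibilation: no change — [egihidor]
3 Initial Consonant Epenthesis: [egihidor] → [tegihidor]
Rule 3 changed 1 position(s).

1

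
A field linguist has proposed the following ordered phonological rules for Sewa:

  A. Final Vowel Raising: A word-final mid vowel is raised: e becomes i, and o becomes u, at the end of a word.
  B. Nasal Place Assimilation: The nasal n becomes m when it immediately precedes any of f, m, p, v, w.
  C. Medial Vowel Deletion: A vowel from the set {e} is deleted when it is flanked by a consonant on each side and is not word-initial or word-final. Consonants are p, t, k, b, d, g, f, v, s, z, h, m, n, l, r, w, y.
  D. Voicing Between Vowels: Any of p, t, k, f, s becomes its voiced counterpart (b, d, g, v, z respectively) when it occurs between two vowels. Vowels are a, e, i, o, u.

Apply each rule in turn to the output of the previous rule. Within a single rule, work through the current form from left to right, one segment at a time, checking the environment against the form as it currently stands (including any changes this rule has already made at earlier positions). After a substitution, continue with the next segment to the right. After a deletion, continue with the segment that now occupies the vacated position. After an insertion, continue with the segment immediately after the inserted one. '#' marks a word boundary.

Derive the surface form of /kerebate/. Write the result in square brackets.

A Final Vowel Raising: [kerebate] → [kerebati]
B Nasal Place Assimilation: no change — [kerebati]
C Medial Vowel Deletion: [kerebati] → [krbati]
D Voicing Between Vowels: [krbati] → [krbadi]

[krbadi]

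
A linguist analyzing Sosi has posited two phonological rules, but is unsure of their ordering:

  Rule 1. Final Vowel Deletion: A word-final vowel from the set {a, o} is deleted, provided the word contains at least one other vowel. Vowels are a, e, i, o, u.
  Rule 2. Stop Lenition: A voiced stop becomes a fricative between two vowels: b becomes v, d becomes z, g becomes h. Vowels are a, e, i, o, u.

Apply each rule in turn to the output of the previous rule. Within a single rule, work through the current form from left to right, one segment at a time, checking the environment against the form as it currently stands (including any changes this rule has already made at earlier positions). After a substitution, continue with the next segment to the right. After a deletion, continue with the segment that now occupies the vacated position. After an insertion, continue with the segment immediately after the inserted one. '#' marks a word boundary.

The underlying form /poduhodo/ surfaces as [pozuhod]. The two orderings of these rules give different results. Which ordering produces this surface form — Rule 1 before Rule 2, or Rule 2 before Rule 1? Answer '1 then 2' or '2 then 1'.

1 then 2

Order 1 then 2:
  1 Final Vowel Deletion: [poduhodo] → [poduhod]
  2 Stop Lenition: [poduhod] → [pozuhod]
  result: [pozuhod]
Order 2 then 1:
  2 Stop Lenition: [poduhodo] → [pozuhozo]
  1 Final Vowel Deletion: [pozuhozo] → [pozuhoz]
  result: [pozuhoz]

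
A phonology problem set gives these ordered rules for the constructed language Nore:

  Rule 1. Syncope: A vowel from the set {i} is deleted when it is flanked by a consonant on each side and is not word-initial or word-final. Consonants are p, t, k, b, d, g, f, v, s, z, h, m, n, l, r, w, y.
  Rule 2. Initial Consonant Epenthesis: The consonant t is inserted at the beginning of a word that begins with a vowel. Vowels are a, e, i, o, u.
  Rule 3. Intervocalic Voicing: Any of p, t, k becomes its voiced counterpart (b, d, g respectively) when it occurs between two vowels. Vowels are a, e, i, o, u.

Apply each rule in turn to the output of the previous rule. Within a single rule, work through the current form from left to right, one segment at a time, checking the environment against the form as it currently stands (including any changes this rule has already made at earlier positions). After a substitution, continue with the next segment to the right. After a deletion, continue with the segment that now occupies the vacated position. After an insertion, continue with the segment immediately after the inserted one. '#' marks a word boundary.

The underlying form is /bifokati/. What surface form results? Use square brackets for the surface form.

Rule 1 Syncope: [bifokati] → [bfokati]
Rule 2 Initial Consonant Epenthesis: no change — [bfokati]
Rule 3 Intervocalic Voicing: [bfokati] → [bfogadi]

[bfogadi]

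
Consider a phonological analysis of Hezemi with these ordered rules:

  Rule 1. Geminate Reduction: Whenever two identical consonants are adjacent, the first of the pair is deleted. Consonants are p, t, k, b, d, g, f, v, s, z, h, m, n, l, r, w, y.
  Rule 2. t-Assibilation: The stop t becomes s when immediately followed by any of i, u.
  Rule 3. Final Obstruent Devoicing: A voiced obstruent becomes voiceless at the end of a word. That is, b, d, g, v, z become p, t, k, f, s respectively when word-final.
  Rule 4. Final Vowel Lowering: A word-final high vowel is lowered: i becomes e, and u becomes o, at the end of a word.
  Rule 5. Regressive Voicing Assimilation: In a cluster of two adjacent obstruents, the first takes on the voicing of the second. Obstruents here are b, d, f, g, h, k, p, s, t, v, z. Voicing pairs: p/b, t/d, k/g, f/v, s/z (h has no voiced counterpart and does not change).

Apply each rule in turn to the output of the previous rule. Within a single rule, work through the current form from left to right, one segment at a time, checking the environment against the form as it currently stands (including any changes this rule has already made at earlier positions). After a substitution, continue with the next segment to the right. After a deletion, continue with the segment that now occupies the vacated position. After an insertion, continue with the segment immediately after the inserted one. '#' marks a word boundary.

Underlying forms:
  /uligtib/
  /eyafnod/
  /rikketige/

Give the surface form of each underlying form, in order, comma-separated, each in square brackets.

[uliksip], [eyafnot], [rikesige]

/uligtib/:
  Rule 1 Geminate Reduction: no change — [uligtib]
  Rule 2 t-Assibilation: [uligtib] → [uligsib]
  Rule 3 Final Obstruent Devoicing: [uligsib] → [uligsip]
  Rule 4 Final Vowel Lowering: no change — [uligsip]
  Rule 5 Regressive Voicing Assimilation: [uligsip] → [uliksip]
/eyafnod/:
  Rule 1 Geminate Reduction: no change — [eyafnod]
  Rule 2 t-Assibilation: no change — [eyafnod]
  Rule 3 Final Obstruent Devoicing: [eyafnod] → [eyafnot]
  Rule 4 Final Vowel Lowering: no change — [eyafnot]
  Rule 5 Regressive Voicing Assimilation: no change — [eyafnot]
/rikketige/:
  Rule 1 Geminate Reduction: [rikketige] → [riketige]
  Rule 2 t-Assibilation: [riketige] → [rikesige]
  Rule 3 Final Obstruent Devoicing: no change — [rikesige]
  Rule 4 Final Vowel Lowering: no change — [rikesige]
  Rule 5 Regressive Voicing Assimilation: no change — [rikesige]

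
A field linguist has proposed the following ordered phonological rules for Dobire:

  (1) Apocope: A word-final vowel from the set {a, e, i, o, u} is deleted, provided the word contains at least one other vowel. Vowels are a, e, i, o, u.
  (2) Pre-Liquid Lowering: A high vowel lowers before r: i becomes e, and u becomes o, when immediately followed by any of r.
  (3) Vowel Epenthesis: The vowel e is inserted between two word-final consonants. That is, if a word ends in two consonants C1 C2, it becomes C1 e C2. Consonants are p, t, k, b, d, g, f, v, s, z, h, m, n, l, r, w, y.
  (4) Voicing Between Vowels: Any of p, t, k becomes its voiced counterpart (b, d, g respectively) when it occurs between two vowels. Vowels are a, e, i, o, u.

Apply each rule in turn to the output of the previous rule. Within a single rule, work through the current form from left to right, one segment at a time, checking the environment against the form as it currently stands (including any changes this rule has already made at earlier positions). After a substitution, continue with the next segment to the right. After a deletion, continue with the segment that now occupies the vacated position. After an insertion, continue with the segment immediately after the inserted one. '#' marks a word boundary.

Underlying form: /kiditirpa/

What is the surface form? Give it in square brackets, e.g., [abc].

(1) Apocope: [kiditirpa] → [kiditirp]
(2) Pre-Liquid Lowering: [kiditirp] → [kiditerp]
(3) Vowel Epenthesis: [kiditerp] → [kiditerep]
(4) Voicing Between Vowels: [kiditerep] → [kididerep]

[kididerep]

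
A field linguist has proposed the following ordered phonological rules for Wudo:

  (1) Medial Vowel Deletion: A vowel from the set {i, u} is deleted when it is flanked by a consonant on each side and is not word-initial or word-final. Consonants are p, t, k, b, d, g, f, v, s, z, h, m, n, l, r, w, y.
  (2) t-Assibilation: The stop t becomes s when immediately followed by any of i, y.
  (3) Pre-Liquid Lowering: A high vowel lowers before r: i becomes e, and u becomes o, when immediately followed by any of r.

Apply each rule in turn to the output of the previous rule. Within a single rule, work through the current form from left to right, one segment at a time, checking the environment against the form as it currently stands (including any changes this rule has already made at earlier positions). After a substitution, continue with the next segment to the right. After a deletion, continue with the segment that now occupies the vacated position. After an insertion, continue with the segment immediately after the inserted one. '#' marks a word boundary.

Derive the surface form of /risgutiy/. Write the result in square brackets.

(1) Medial Vowel Deletion: [risgutiy] → [rsgty]
(2) t-Assibilation: [rsgty] → [rsgsy]
(3) Pre-Liquid Lowering: no change — [rsgsy]

[rsgsy]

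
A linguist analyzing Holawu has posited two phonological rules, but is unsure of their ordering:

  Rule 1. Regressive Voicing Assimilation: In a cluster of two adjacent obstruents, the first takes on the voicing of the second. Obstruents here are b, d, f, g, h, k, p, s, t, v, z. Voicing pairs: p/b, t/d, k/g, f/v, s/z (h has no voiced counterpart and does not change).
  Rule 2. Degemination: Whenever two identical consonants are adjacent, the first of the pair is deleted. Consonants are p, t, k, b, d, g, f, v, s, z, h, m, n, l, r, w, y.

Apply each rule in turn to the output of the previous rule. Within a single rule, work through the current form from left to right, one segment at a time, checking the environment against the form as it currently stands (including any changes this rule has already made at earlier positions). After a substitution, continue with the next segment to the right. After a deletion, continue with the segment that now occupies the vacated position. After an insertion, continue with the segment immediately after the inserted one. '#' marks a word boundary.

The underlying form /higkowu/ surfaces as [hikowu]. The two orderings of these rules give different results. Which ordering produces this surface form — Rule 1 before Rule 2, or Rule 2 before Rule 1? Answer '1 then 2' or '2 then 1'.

Order 1 then 2:
  1 Regressive Voicing Assimilation: [higkowu] → [hikkowu]
  2 Degemination: [hikkowu] → [hikowu]
  result: [hikowu]
Order 2 then 1:
  2 Degemination: no change — [higkowu]
  1 Regressive Voicing Assimilation: [higkowu] → [hikkowu]
  result: [hikkowu]

1 then 2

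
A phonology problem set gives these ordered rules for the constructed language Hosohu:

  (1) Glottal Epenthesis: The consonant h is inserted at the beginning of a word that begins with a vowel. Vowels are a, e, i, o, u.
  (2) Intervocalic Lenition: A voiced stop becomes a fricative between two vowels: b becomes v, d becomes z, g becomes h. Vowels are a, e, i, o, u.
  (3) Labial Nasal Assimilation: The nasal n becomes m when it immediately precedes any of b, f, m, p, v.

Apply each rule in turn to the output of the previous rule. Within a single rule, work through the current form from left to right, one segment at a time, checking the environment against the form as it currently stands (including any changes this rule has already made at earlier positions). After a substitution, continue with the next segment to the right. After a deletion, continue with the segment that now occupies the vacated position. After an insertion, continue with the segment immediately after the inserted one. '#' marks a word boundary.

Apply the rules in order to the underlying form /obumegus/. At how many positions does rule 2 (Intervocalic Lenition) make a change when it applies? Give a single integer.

(1) Glottal Epenthesis: [obumegus] → [hobumegus]
(2) Intervocalic Lenition: [hobumegus] → [hovumehus]
(3) Labial Nasal Assimilation: no change — [hovumehus]
Rule 2 changed 2 position(s).

2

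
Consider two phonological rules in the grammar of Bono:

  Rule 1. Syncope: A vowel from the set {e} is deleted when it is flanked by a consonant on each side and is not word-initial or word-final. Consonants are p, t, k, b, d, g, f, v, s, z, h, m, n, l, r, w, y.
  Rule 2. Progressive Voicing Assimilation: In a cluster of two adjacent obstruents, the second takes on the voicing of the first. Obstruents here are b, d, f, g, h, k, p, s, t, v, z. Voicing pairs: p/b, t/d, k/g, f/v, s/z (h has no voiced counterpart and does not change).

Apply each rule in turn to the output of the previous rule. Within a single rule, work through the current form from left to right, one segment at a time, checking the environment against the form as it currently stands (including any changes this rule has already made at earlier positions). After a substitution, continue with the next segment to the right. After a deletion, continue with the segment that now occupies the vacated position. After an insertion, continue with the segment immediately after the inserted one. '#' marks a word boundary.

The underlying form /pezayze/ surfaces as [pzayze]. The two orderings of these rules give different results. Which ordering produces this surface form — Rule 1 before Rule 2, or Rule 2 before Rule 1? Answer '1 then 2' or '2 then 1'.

2 then 1

Order 1 then 2:
  1 Syncope: [pezayze] → [pzayze]
  2 Progressive Voicing Assimilation: [pzayze] → [psayze]
  result: [psayze]
Order 2 then 1:
  2 Progressive Voicing Assimilation: no change — [pezayze]
  1 Syncope: [pezayze] → [pzayze]
  result: [pzayze]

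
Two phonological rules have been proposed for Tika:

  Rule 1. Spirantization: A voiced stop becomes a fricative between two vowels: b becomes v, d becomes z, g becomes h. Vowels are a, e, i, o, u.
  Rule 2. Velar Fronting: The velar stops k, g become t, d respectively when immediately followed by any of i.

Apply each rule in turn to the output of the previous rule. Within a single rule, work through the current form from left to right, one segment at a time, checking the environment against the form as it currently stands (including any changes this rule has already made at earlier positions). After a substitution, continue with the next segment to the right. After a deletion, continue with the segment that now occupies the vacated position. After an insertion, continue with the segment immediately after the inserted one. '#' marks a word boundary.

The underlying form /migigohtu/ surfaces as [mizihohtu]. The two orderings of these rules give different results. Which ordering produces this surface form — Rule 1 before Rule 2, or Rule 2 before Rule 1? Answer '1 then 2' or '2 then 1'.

Order 1 then 2:
  1 Spirantization: [migigohtu] → [mihihohtu]
  2 Velar Fronting: no change — [mihihohtu]
  result: [mihihohtu]
Order 2 then 1:
  2 Velar Fronting: [migigohtu] → [midigohtu]
  1 Spirantization: [midigohtu] → [mizihohtu]
  result: [mizihohtu]

2 then 1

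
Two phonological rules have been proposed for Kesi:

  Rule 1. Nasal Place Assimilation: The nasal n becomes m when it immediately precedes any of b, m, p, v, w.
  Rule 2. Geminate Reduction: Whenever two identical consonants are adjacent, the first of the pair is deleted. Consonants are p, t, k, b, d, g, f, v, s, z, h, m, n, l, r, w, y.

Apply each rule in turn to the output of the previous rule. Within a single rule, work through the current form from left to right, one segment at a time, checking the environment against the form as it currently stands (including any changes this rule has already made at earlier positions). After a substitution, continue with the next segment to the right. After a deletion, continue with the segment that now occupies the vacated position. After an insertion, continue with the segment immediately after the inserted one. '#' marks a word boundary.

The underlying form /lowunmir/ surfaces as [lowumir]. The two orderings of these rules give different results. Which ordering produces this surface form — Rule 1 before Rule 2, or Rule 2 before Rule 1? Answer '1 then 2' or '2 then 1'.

1 then 2

Order 1 then 2:
  1 Nasal Place Assimilation: [lowunmir] → [lowummir]
  2 Geminate Reduction: [lowummir] → [lowumir]
  result: [lowumir]
Order 2 then 1:
  2 Geminate Reduction: no change — [lowunmir]
  1 Nasal Place Assimilation: [lowunmir] → [lowummir]
  result: [lowummir]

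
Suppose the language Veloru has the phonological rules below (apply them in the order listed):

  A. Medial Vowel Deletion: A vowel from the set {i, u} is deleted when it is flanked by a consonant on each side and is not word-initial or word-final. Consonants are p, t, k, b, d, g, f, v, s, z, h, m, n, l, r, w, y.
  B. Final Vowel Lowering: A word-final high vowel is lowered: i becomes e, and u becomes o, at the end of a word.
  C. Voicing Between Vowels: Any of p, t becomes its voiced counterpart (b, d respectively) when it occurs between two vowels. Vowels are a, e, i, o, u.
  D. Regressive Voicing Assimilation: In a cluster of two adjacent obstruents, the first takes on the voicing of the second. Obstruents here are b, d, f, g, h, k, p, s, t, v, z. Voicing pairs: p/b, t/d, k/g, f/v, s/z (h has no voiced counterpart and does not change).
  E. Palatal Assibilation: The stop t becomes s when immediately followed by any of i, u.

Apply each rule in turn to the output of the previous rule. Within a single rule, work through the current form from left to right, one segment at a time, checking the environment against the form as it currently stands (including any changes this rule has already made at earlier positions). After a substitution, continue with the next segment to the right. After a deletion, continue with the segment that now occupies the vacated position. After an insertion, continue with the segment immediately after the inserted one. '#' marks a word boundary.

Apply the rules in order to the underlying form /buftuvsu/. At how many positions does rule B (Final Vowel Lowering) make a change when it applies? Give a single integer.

1

A Medial Vowel Deletion: [buftuvsu] → [bftvsu]
B Final Vowel Lowering: [bftvsu] → [bftvso]
C Voicing Between Vowels: no change — [bftvso]
D Regressive Voicing Assimilation: [bftvso] → [pfdfso]
E Palatal Assibilation: no change — [pfdfso]
Rule B changed 1 position(s).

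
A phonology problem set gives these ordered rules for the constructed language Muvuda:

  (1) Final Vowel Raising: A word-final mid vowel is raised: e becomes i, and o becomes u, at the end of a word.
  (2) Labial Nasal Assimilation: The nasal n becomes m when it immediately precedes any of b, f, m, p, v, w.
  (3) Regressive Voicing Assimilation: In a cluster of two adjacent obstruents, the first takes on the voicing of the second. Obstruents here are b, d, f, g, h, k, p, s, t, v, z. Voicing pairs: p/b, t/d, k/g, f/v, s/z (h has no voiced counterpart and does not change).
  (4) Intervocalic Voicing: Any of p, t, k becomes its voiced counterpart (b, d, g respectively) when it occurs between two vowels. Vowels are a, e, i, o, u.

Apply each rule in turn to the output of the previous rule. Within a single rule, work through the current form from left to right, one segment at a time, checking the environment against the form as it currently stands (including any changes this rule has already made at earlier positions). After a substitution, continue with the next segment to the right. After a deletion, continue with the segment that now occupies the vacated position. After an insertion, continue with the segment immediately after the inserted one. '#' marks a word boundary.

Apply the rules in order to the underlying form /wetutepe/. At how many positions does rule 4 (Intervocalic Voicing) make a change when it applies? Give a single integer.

3

(1) Final Vowel Raising: [wetutepe] → [wetutepi]
(2) Labial Nasal Assimilation: no change — [wetutepi]
(3) Regressive Voicing Assimilation: no change — [wetutepi]
(4) Intervocalic Voicing: [wetutepi] → [wedudebi]
Rule 4 changed 3 position(s).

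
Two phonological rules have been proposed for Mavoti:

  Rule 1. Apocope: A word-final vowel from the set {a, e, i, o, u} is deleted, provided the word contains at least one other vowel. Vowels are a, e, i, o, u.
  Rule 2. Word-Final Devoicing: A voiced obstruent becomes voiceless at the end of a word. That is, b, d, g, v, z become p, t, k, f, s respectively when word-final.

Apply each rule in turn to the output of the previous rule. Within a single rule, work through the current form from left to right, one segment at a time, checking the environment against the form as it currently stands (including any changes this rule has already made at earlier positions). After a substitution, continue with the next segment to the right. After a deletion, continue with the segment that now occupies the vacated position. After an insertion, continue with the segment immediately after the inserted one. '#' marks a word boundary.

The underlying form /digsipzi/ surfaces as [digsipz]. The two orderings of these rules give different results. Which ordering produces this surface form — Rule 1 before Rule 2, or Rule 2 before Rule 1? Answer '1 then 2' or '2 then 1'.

Order 1 then 2:
  1 Apocope: [digsipzi] → [digsipz]
  2 Word-Final Devoicing: [digsipz] → [digsips]
  result: [digsips]
Order 2 then 1:
  2 Word-Final Devoicing: no change — [digsipzi]
  1 Apocope: [digsipzi] → [digsipz]
  result: [digsipz]

2 then 1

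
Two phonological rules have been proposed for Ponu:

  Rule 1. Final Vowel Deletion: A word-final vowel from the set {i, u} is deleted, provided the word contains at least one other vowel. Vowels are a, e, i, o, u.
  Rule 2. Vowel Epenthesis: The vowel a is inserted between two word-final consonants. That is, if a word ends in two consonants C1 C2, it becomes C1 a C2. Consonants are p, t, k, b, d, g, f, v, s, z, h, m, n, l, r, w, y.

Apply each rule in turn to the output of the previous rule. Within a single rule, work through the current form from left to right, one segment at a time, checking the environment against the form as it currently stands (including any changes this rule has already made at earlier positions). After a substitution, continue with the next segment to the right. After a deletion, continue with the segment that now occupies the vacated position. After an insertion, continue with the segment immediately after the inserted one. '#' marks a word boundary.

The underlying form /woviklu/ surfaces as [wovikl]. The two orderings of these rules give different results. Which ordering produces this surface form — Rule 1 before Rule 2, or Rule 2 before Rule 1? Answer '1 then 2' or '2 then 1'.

Order 1 then 2:
  1 Final Vowel Deletion: [woviklu] → [wovikl]
  2 Vowel Epenthesis: [wovikl] → [wovikal]
  result: [wovikal]
Order 2 then 1:
  2 Vowel Epenthesis: no change — [woviklu]
  1 Final Vowel Deletion: [woviklu] → [wovikl]
  result: [wovikl]

2 then 1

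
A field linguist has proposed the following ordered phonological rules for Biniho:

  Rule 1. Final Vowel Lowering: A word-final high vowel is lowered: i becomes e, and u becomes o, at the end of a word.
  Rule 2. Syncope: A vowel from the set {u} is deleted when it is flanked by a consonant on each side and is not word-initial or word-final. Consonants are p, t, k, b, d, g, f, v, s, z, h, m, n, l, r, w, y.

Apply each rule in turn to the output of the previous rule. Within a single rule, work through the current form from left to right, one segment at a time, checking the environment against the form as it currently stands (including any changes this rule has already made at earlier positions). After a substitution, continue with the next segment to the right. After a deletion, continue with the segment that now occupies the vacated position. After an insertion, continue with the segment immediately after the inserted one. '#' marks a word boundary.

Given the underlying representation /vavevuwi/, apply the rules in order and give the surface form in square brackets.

Rule 1 Final Vowel Lowering: [vavevuwi] → [vavevuwe]
Rule 2 Syncope: [vavevuwe] → [vavevwe]

[vavevwe]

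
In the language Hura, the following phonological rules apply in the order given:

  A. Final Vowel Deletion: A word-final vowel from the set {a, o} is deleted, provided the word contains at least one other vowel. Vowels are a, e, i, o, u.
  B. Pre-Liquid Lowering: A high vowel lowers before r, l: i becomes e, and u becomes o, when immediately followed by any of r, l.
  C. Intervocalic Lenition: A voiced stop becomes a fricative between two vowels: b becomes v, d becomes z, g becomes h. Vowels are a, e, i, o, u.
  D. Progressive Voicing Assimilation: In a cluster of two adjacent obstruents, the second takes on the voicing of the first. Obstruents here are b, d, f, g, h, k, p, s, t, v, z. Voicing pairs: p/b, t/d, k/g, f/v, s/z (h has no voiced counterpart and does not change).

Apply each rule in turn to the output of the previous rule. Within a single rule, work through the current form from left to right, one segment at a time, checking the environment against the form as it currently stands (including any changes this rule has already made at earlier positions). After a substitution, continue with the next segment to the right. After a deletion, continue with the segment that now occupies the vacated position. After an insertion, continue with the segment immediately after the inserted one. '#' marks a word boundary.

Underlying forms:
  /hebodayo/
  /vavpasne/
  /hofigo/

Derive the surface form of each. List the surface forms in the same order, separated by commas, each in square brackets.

/hebodayo/:
  A Final Vowel Deletion: [hebodayo] → [heboday]
  B Pre-Liquid Lowering: no change — [heboday]
  C Intervocalic Lenition: [heboday] → [hevozay]
  D Progressive Voicing Assimilation: no change — [hevozay]
/vavpasne/:
  A Final Vowel Deletion: no change — [vavpasne]
  B Pre-Liquid Lowering: no change — [vavpasne]
  C Intervocalic Lenition: no change — [vavpasne]
  D Progressive Voicing Assimilation: [vavpasne] → [vavbasne]
/hofigo/:
  A Final Vowel Deletion: [hofigo] → [hofig]
  B Pre-Liquid Lowering: no change — [hofig]
  C Intervocalic Lenition: no change — [hofig]
  D Progressive Voicing Assimilation: no change — [hofig]

[hevozay], [vavbasne], [hofig]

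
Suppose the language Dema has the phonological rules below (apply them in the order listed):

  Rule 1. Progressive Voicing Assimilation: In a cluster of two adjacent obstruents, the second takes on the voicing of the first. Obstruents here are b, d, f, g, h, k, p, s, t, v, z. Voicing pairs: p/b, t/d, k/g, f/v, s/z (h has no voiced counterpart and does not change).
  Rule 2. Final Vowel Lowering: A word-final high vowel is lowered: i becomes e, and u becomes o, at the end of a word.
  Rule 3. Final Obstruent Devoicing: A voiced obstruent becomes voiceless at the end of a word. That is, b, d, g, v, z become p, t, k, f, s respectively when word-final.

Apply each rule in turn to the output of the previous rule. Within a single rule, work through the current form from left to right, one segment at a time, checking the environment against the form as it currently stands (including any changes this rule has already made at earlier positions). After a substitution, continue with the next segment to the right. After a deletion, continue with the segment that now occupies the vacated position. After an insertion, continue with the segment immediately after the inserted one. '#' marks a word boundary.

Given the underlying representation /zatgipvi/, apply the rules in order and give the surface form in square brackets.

Rule 1 Progressive Voicing Assimilation: [zatgipvi] → [zatkipfi]
Rule 2 Final Vowel Lowering: [zatkipfi] → [zatkipfe]
Rule 3 Final Obstruent Devoicing: no change — [zatkipfe]

[zatkipfe]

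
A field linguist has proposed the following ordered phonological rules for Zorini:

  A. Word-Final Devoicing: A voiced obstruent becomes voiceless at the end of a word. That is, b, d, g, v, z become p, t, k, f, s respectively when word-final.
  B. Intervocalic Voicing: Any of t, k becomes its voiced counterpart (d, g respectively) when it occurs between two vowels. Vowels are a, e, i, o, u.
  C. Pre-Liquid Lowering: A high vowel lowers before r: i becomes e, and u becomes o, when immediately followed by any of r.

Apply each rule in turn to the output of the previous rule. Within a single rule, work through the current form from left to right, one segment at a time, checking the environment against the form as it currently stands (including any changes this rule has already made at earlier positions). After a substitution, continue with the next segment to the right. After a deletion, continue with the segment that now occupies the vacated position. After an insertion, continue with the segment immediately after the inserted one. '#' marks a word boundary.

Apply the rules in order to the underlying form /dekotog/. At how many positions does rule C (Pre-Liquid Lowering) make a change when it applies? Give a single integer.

0

A Word-Final Devoicing: [dekotog] → [dekotok]
B Intervocalic Voicing: [dekotok] → [degodok]
C Pre-Liquid Lowering: no change — [degodok]
Rule C changed 0 position(s).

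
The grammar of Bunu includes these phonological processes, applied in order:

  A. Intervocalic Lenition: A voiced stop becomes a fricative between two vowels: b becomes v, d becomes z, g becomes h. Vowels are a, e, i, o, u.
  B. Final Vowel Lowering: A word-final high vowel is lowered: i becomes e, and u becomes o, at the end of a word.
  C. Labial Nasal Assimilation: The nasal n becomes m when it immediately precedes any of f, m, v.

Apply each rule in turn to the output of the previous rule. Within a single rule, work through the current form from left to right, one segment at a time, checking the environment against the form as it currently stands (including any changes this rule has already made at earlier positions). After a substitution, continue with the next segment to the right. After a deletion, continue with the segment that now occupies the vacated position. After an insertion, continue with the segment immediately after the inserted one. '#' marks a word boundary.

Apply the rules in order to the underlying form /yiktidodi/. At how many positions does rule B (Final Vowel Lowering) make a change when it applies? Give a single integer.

A Intervocalic Lenition: [yiktidodi] → [yiktizozi]
B Final Vowel Lowering: [yiktizozi] → [yiktizoze]
C Labial Nasal Assimilation: no change — [yiktizoze]
Rule B changed 1 position(s).

1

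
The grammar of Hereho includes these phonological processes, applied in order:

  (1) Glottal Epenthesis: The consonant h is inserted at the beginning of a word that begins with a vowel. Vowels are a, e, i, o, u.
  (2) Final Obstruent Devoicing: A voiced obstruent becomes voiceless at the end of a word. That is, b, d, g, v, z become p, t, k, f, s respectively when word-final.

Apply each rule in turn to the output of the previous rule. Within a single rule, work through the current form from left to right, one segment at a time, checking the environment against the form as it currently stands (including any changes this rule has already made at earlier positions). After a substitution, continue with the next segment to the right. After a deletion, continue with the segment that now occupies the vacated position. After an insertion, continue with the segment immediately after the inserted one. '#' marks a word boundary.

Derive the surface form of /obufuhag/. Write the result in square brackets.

(1) Glottal Epenthesis: [obufuhag] → [hobufuhag]
(2) Final Obstruent Devoicing: [hobufuhag] → [hobufuhak]

[hobufuhak]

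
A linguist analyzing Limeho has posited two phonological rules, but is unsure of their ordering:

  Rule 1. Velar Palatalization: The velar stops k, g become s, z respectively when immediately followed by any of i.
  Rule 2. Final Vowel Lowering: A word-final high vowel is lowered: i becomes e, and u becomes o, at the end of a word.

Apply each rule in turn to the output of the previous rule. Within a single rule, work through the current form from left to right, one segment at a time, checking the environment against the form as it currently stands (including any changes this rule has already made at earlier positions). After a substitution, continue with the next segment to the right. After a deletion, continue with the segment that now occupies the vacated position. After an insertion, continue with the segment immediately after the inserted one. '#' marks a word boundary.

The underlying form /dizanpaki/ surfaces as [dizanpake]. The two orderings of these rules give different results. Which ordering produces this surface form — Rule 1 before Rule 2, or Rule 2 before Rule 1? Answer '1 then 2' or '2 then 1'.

2 then 1

Order 1 then 2:
  1 Velar Palatalization: [dizanpaki] → [dizanpasi]
  2 Final Vowel Lowering: [dizanpasi] → [dizanpase]
  result: [dizanpase]
Order 2 then 1:
  2 Final Vowel Lowering: [dizanpaki] → [dizanpake]
  1 Velar Palatalization: no change — [dizanpake]
  result: [dizanpake]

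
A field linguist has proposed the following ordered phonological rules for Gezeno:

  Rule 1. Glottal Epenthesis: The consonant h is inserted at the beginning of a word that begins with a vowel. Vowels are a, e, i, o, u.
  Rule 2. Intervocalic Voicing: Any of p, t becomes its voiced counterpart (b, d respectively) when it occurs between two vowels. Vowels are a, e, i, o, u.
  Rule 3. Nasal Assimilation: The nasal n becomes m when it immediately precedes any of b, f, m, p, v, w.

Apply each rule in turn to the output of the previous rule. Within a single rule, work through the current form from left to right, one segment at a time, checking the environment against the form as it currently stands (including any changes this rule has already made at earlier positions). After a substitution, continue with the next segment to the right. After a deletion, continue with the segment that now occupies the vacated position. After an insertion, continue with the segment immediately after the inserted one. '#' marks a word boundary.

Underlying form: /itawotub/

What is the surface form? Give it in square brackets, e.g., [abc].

[hidawodub]

Rule 1 Glottal Epenthesis: [itawotub] → [hitawotub]
Rule 2 Intervocalic Voicing: [hitawotub] → [hidawodub]
Rule 3 Nasal Assimilation: no change — [hidawodub]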